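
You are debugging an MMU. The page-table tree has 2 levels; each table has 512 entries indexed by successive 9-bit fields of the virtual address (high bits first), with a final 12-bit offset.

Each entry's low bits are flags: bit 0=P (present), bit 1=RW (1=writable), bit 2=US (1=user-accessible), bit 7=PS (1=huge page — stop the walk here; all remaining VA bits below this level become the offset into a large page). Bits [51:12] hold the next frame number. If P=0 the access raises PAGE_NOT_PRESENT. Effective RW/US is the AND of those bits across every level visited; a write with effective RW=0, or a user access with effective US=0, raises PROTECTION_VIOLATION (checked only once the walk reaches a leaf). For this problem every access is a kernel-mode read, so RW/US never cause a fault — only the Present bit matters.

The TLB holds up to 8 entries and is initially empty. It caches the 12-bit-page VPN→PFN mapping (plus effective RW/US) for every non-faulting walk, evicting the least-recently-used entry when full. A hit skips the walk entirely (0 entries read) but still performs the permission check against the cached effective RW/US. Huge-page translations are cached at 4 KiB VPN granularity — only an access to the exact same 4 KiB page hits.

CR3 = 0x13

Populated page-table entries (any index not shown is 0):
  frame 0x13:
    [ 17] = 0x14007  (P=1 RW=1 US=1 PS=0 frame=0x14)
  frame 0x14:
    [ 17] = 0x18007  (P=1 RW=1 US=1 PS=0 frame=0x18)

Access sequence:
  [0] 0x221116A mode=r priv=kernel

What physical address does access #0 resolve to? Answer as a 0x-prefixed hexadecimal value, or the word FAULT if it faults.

Walk each access:
#0 VA=0x221116A (r,kernel):
  [0] read 0x13 idx=17: raw=0x14007 flags P=1 W=1 U=1 S=0
  [1] read 0x14 idx=17: raw=0x18007 flags P=1 W=1 U=1 S=0
  ⇒ phys 0x1816A  [2 reads]

Access #0 PA: 0x1816A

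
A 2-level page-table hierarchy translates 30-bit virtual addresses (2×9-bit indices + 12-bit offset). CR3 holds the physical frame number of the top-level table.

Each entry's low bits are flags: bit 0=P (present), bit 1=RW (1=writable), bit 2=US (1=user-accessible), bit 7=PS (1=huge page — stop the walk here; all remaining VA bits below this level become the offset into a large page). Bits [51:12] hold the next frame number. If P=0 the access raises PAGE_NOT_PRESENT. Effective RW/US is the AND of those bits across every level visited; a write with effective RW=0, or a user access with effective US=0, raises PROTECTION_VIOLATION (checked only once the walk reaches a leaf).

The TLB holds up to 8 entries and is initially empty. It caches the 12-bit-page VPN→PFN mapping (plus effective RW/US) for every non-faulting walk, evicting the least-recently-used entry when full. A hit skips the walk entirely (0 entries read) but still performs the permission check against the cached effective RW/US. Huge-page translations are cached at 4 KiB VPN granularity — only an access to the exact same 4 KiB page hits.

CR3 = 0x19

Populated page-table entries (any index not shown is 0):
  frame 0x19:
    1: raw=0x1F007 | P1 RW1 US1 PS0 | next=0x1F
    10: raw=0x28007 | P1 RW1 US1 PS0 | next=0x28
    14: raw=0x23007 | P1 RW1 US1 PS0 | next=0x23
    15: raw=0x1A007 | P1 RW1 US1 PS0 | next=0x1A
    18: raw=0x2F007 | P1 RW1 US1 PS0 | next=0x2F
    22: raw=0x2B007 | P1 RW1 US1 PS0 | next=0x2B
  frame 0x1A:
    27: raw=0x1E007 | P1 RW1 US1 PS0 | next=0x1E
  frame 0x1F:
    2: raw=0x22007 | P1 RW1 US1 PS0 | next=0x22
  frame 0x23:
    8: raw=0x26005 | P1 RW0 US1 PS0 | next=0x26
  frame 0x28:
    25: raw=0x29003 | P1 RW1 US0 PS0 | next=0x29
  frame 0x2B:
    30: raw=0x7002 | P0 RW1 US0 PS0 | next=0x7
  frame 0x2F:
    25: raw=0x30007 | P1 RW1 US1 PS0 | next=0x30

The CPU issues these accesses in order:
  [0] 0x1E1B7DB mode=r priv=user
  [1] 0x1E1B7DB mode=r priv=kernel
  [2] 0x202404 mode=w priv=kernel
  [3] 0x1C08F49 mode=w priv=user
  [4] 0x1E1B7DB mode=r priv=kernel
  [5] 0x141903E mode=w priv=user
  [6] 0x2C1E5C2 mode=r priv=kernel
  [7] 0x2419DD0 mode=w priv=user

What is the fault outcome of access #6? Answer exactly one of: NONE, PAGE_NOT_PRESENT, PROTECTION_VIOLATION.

Trace:
#0 VA=0x1E1B7DB (r,user):
  [0] read 0x19 idx=15: raw=0x1A007 flags P=1 W=1 U=1 S=0
  [1] read 0x1A idx=27: raw=0x1E007 flags P=1 W=1 U=1 S=0
  ✓ 0x1E7DB  — 2 lookups
#1 VA=0x1E1B7DB (r,kernel):
  TLB hit vpn=0x1E1B → PA=0x1E7DB
#2 VA=0x202404 (w,kernel):
  [0] read 0x19 idx=1: raw=0x1F007 flags P=1 W=1 U=1 S=0
  [1] read 0x1F idx=2: raw=0x22007 flags P=1 W=1 U=1 S=0
  ✓ 0x22404  — 2 lookups
#3 VA=0x1C08F49 (w,user):
  [0] read 0x19 idx=14: raw=0x23007 flags P=1 W=1 U=1 S=0
  [1] read 0x23 idx=8: raw=0x26005 flags P=1 W=0 U=1 S=0
  ✗ PROTECTION_VIOLATION  [2 reads]
#4 VA=0x1E1B7DB (r,kernel):
  TLB hit vpn=0x1E1B → PA=0x1E7DB
#5 VA=0x141903E (w,user):
  [0] read 0x19 idx=10: raw=0x28007 flags P=1 W=1 U=1 S=0
  [1] read 0x28 idx=25: raw=0x29003 flags P=1 W=1 U=0 S=0
  ✗ PROTECTION_VIOLATION  [2 reads]
#6 VA=0x2C1E5C2 (r,kernel):
  [0] read 0x19 idx=22: raw=0x2B007 flags P=1 W=1 U=1 S=0
  [1] read 0x2B idx=30: raw=0x7002 flags P=0 W=1 U=0 S=0
  ✗ PAGE_NOT_PRESENT  [2 reads]
#7 VA=0x2419DD0 (w,user):
  [0] read 0x19 idx=18: raw=0x2F007 flags P=1 W=1 U=1 S=0
  [1] read 0x2F idx=25: raw=0x30007 flags P=1 W=1 U=1 S=0
  ✓ 0x30DD0  — 2 lookups

Access #6 fault: PAGE_NOT_PRESENT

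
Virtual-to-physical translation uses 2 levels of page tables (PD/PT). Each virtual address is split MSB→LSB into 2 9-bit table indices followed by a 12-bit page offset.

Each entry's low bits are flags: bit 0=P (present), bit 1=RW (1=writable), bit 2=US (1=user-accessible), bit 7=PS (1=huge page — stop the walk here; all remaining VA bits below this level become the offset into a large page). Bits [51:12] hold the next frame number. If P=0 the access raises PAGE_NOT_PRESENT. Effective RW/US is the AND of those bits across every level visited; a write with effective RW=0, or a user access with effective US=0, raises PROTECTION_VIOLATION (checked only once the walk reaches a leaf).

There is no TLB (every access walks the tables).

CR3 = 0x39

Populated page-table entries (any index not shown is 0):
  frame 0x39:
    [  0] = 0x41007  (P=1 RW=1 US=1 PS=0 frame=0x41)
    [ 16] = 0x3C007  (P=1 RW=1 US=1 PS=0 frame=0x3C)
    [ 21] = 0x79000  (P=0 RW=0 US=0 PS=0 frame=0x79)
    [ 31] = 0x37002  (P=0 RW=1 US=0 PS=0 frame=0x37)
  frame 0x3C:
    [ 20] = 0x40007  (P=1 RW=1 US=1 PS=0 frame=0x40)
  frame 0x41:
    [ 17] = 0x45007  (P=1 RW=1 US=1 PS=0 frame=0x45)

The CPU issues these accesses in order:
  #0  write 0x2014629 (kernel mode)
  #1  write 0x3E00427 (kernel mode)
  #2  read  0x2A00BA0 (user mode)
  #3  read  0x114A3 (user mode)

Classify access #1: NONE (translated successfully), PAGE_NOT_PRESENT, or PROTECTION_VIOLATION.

Per-access translation:
#0 VA=0x2014629 (w,kernel):
  L0 @0x39[16] → 0x3C007  P=1,RW=1,US=1,PS=0
  L1 @0x3C[20] → 0x40007  P=1,RW=1,US=1,PS=0
  ✓ 0x40629  — 2 lookups
#1 VA=0x3E00427 (w,kernel):
  L0 @0x39[31] → 0x37002  P=0,RW=1,US=0,PS=0
  → PAGE_NOT_PRESENT  (1 entries read)
#2 VA=0x2A00BA0 (r,user):
  L0 @0x39[21] → 0x79000  P=0,RW=0,US=0,PS=0
  → PAGE_NOT_PRESENT  (1 entries read)
#3 VA=0x114A3 (r,user):
  L0 @0x39[0] → 0x41007  P=1,RW=1,US=1,PS=0
  L1 @0x41[17] → 0x45007  P=1,RW=1,US=1,PS=0
  ✓ 0x454A3  — 2 lookups

Access #1 fault: PAGE_NOT_PRESENT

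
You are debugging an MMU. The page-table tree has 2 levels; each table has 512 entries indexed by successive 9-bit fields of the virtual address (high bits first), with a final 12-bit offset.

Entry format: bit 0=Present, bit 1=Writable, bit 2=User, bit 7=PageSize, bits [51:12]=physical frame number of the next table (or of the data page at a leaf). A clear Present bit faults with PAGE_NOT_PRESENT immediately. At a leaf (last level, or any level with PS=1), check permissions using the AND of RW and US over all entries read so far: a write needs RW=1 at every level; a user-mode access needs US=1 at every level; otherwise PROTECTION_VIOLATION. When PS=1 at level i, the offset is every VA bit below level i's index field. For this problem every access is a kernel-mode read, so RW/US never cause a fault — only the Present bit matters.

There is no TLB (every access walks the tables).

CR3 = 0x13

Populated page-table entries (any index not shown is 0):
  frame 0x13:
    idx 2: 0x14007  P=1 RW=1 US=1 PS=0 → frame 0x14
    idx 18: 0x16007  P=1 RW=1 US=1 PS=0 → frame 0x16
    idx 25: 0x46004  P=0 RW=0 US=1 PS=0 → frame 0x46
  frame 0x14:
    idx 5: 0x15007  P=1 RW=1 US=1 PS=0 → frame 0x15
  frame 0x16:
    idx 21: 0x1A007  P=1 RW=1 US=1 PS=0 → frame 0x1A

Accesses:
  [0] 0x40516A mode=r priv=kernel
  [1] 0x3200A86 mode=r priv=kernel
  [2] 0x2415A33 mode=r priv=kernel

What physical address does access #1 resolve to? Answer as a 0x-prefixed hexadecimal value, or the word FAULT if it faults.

Trace:
#0 VA=0x40516A (r,kernel):
  L0 @0x13[2] → 0x14007  P=1,RW=1,US=1,PS=0
  L1 @0x14[5] → 0x15007  P=1,RW=1,US=1,PS=0
  ⇒ phys 0x1516A  [2 reads]
#1 VA=0x3200A86 (r,kernel):
  L0 @0x13[25] → 0x46004  P=0,RW=0,US=1,PS=0
  ⇒ fault: PAGE_NOT_PRESENT  — 1 lookups
#2 VA=0x2415A33 (r,kernel):
  L0 @0x13[18] → 0x16007  P=1,RW=1,US=1,PS=0
  L1 @0x16[21] → 0x1A007  P=1,RW=1,US=1,PS=0
  ⇒ phys 0x1AA33  [2 reads]

Access #1 PA: FAULT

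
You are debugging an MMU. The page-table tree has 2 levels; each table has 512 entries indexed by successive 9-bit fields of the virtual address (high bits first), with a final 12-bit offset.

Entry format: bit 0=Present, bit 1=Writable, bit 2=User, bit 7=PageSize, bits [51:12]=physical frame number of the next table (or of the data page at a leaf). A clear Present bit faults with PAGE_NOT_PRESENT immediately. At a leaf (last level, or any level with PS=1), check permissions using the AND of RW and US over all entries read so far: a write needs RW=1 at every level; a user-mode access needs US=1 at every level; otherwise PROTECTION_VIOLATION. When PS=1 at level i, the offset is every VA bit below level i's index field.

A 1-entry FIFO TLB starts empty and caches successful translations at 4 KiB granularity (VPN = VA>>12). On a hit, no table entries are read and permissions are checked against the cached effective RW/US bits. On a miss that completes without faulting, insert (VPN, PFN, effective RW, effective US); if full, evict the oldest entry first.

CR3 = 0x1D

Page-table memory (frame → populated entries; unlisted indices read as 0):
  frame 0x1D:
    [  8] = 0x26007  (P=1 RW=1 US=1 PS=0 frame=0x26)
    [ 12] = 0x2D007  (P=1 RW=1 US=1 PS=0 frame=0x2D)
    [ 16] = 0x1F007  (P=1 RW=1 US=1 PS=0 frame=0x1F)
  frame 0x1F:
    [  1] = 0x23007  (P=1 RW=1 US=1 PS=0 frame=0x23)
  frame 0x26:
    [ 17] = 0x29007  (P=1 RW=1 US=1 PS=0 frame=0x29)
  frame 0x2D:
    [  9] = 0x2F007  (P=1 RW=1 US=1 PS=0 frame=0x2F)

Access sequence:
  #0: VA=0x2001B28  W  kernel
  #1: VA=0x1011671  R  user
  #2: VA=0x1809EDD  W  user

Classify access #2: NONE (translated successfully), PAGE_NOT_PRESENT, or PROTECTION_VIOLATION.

Trace:
#0 VA=0x2001B28 (w,kernel):
  L0 @0x1D[16] → 0x1F007  P=1,RW=1,US=1,PS=0
  L1 @0x1F[1] → 0x23007  P=1,RW=1,US=1,PS=0
  → PA=0x23B28  (2 entries read)
#1 VA=0x1011671 (r,user):
  L0 @0x1D[8] → 0x26007  P=1,RW=1,US=1,PS=0
  L1 @0x26[17] → 0x29007  P=1,RW=1,US=1,PS=0
  → PA=0x29671  (2 entries read)
#2 VA=0x1809EDD (w,user):
  L0 @0x1D[12] → 0x2D007  P=1,RW=1,US=1,PS=0
  L1 @0x2D[9] → 0x2F007  P=1,RW=1,US=1,PS=0
  → PA=0x2FEDD  (2 entries read)

Access #2 fault: NONE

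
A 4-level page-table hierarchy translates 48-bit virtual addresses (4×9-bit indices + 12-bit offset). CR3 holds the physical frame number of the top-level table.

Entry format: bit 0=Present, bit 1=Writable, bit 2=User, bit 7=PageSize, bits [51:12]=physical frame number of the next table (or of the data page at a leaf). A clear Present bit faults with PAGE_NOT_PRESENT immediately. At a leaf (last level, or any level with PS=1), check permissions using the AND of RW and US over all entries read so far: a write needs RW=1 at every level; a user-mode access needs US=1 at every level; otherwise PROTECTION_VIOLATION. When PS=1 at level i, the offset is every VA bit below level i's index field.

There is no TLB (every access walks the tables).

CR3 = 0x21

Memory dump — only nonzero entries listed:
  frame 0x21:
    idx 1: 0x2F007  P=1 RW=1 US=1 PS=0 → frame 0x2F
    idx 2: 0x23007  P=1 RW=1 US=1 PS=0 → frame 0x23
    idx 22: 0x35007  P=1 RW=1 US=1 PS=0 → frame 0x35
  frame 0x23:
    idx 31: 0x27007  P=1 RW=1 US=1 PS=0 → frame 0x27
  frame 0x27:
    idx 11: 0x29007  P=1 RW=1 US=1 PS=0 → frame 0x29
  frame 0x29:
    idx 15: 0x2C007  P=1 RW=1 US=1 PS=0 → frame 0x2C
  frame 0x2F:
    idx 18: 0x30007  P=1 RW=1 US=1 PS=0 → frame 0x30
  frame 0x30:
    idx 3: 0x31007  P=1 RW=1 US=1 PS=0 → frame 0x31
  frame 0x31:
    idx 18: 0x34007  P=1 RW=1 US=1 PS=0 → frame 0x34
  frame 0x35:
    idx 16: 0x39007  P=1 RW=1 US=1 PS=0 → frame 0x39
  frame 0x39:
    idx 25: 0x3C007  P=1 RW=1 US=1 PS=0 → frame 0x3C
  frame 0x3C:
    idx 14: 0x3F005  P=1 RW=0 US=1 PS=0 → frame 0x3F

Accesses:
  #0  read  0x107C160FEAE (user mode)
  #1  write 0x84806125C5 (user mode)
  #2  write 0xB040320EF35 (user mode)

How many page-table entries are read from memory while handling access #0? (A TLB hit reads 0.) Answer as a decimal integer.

Per-access translation:
#0 VA=0x107C160FEAE (r,user):
  L0 @0x21[2] → 0x23007  P=1,RW=1,US=1,PS=0
  L1 @0x23[31] → 0x27007  P=1,RW=1,US=1,PS=0
  L2 @0x27[11] → 0x29007  P=1,RW=1,US=1,PS=0
  L3 @0x29[15] → 0x2C007  P=1,RW=1,US=1,PS=0
  → PA=0x2CEAE  (4 entries read)
#1 VA=0x84806125C5 (w,user):
  L0 @0x21[1] → 0x2F007  P=1,RW=1,US=1,PS=0
  L1 @0x2F[18] → 0x30007  P=1,RW=1,US=1,PS=0
  L2 @0x30[3] → 0x31007  P=1,RW=1,US=1,PS=0
  L3 @0x31[18] → 0x34007  P=1,RW=1,US=1,PS=0
  → PA=0x345C5  (4 entries read)
#2 VA=0xB040320EF35 (w,user):
  L0 @0x21[22] → 0x35007  P=1,RW=1,US=1,PS=0
  L1 @0x35[16] → 0x39007  P=1,RW=1,US=1,PS=0
  L2 @0x39[25] → 0x3C007  P=1,RW=1,US=1,PS=0
  L3 @0x3C[14] → 0x3F005  P=1,RW=0,US=1,PS=0
  ⇒ fault: PROTECTION_VIOLATION  — 4 lookups

Entries read for #0: 4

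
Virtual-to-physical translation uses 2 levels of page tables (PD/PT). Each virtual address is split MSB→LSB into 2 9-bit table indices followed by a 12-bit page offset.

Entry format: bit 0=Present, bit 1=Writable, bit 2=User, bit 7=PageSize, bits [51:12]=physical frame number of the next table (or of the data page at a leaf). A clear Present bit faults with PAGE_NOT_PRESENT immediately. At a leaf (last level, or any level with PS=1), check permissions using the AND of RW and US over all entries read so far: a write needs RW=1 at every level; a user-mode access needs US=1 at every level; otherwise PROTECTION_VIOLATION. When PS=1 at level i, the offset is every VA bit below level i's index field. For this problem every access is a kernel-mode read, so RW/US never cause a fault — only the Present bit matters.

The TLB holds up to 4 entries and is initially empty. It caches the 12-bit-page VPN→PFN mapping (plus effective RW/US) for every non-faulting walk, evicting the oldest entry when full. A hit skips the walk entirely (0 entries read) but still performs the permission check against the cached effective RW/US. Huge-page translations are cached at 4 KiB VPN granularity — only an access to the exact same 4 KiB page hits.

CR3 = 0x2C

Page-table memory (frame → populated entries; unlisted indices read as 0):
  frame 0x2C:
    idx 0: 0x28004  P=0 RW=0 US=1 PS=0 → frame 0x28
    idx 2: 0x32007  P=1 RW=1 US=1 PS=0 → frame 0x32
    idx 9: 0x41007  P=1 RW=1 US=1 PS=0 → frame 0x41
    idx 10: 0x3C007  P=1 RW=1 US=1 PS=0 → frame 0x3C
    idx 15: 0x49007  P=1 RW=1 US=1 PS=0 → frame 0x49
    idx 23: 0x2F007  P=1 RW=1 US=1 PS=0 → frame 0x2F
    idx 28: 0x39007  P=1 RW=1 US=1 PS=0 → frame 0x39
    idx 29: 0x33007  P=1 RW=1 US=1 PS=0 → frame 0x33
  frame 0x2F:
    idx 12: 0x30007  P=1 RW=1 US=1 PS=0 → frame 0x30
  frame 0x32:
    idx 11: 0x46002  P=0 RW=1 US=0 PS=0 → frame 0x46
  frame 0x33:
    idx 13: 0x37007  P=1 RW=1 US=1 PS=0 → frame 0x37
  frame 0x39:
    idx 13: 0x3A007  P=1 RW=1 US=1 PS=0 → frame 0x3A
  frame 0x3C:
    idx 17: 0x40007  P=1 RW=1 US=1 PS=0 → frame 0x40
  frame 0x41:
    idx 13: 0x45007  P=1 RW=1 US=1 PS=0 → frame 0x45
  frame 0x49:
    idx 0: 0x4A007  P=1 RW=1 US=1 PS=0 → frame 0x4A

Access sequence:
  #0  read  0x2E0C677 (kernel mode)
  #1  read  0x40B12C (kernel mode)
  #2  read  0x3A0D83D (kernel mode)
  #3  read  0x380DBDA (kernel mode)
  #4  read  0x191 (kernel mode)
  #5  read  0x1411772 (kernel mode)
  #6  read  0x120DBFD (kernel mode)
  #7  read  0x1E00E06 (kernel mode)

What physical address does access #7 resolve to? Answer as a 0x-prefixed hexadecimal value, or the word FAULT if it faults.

Per-access translation:
#0 VA=0x2E0C677 (r,kernel):
  L0 @0x2C[23] → 0x2F007  P=1,RW=1,US=1,PS=0
  L1 @0x2F[12] → 0x30007  P=1,RW=1,US=1,PS=0
  → PA=0x30677  (2 entries read)
#1 VA=0x40B12C (r,kernel):
  L0 @0x2C[2] → 0x32007  P=1,RW=1,US=1,PS=0
  L1 @0x32[11] → 0x46002  P=0,RW=1,US=0,PS=0
  → PAGE_NOT_PRESENT  (2 entries read)
#2 VA=0x3A0D83D (r,kernel):
  L0 @0x2C[29] → 0x33007  P=1,RW=1,US=1,PS=0
  L1 @0x33[13] → 0x37007  P=1,RW=1,US=1,PS=0
  → PA=0x3783D  (2 entries read)
#3 VA=0x380DBDA (r,kernel):
  L0 @0x2C[28] → 0x39007  P=1,RW=1,US=1,PS=0
  L1 @0x39[13] → 0x3A007  P=1,RW=1,US=1,PS=0
  → PA=0x3ABDA  (2 entries read)
#4 VA=0x191 (r,kernel):
  L0 @0x2C[0] → 0x28004  P=0,RW=0,US=1,PS=0
  → PAGE_NOT_PRESENT  (1 entries read)
#5 VA=0x1411772 (r,kernel):
  L0 @0x2C[10] → 0x3C007  P=1,RW=1,US=1,PS=0
  L1 @0x3C[17] → 0x40007  P=1,RW=1,US=1,PS=0
  → PA=0x40772  (2 entries read)
#6 VA=0x120DBFD (r,kernel):
  L0 @0x2C[9] → 0x41007  P=1,RW=1,US=1,PS=0
  L1 @0x41[13] → 0x45007  P=1,RW=1,US=1,PS=0
  → PA=0x45BFD  (2 entries read)
#7 VA=0x1E00E06 (r,kernel):
  L0 @0x2C[15] → 0x49007  P=1,RW=1,US=1,PS=0
  L1 @0x49[0] → 0x4A007  P=1,RW=1,US=1,PS=0
  → PA=0x4AE06  (2 entries read)

Access #7 PA: 0x4AE06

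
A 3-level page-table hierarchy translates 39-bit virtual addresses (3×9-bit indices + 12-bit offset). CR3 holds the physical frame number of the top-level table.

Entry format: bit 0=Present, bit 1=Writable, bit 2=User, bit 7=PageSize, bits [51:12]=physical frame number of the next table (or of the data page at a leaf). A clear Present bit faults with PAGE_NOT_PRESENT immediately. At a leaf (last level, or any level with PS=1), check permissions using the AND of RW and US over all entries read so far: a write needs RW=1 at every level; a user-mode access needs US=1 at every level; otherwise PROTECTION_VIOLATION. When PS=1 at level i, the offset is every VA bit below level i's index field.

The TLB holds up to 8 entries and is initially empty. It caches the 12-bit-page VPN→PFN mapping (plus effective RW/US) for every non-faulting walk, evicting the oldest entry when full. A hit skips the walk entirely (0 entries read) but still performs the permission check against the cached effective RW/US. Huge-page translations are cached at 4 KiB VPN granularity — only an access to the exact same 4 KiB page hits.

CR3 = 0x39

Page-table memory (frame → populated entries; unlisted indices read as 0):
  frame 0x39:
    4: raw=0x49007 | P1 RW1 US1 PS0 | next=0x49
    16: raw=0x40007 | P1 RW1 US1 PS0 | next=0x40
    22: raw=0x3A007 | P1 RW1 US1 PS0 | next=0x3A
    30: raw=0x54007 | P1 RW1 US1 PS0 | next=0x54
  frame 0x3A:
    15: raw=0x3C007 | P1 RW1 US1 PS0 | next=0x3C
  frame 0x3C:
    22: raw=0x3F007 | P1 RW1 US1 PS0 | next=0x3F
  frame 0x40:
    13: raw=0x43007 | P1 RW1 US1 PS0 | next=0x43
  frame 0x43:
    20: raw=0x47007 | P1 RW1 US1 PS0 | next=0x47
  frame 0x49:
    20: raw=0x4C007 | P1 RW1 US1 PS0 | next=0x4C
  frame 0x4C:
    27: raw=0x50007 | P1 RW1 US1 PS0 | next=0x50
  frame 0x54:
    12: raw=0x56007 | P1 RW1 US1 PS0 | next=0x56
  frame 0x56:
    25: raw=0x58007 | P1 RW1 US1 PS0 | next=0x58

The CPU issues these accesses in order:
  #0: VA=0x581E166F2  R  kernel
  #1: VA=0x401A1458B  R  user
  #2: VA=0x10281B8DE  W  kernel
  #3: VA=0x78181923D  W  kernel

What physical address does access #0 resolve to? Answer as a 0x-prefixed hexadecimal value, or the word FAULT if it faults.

Per-access translation:
#0 VA=0x581E166F2 (r,kernel):
  L0 @0x39[22] → 0x3A007  P=1,RW=1,US=1,PS=0
  L1 @0x3A[15] → 0x3C007  P=1,RW=1,US=1,PS=0
  L2 @0x3C[22] → 0x3F007  P=1,RW=1,US=1,PS=0
  ✓ 0x3F6F2  — 3 lookups
#1 VA=0x401A1458B (r,user):
  L0 @0x39[16] → 0x40007  P=1,RW=1,US=1,PS=0
  L1 @0x40[13] → 0x43007  P=1,RW=1,US=1,PS=0
  L2 @0x43[20] → 0x47007  P=1,RW=1,US=1,PS=0
  ✓ 0x4758B  — 3 lookups
#2 VA=0x10281B8DE (w,kernel):
  L0 @0x39[4] → 0x49007  P=1,RW=1,US=1,PS=0
  L1 @0x49[20] → 0x4C007  P=1,RW=1,US=1,PS=0
  L2 @0x4C[27] → 0x50007  P=1,RW=1,US=1,PS=0
  ✓ 0x508DE  — 3 lookups
#3 VA=0x78181923D (w,kernel):
  L0 @0x39[30] → 0x54007  P=1,RW=1,US=1,PS=0
  L1 @0x54[12] → 0x56007  P=1,RW=1,US=1,PS=0
  L2 @0x56[25] → 0x58007  P=1,RW=1,US=1,PS=0
  ✓ 0x5823D  — 3 lookups

Access #0 PA: 0x3F6F2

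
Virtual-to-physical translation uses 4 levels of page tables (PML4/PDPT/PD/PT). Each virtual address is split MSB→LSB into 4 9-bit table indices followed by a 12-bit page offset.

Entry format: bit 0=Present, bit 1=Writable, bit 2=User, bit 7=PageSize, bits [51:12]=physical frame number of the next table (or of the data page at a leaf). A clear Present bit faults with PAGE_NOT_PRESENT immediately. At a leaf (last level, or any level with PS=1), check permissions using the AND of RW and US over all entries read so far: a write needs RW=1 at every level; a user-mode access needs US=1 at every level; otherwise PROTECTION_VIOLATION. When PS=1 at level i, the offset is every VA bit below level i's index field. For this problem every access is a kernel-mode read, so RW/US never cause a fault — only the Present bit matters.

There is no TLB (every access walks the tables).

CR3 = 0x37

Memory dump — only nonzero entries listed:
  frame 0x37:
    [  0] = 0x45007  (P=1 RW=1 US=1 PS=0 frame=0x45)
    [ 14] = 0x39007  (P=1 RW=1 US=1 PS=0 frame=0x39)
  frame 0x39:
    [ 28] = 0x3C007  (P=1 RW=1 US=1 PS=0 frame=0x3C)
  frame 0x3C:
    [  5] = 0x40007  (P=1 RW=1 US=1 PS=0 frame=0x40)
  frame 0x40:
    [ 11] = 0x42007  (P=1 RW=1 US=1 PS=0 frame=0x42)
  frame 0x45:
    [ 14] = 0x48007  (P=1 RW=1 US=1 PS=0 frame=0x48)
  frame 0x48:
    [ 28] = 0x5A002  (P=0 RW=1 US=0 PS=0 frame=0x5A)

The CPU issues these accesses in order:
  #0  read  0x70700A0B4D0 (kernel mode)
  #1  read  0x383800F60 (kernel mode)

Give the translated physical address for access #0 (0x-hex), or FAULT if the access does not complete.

Trace:
#0 VA=0x70700A0B4D0 (r,kernel):
  L0 @0x37[14] → 0x39007  P=1,RW=1,US=1,PS=0
  L1 @0x39[28] → 0x3C007  P=1,RW=1,US=1,PS=0
  L2 @0x3C[5] → 0x40007  P=1,RW=1,US=1,PS=0
  L3 @0x40[11] → 0x42007  P=1,RW=1,US=1,PS=0
  ✓ 0x424D0  — 4 lookups
#1 VA=0x383800F60 (r,kernel):
  L0 @0x37[0] → 0x45007  P=1,RW=1,US=1,PS=0
  L1 @0x45[14] → 0x48007  P=1,RW=1,US=1,PS=0
  L2 @0x48[28] → 0x5A002  P=0,RW=1,US=0,PS=0
  ⇒ fault: PAGE_NOT_PRESENT  — 3 lookups

Access #0 PA: 0x424D0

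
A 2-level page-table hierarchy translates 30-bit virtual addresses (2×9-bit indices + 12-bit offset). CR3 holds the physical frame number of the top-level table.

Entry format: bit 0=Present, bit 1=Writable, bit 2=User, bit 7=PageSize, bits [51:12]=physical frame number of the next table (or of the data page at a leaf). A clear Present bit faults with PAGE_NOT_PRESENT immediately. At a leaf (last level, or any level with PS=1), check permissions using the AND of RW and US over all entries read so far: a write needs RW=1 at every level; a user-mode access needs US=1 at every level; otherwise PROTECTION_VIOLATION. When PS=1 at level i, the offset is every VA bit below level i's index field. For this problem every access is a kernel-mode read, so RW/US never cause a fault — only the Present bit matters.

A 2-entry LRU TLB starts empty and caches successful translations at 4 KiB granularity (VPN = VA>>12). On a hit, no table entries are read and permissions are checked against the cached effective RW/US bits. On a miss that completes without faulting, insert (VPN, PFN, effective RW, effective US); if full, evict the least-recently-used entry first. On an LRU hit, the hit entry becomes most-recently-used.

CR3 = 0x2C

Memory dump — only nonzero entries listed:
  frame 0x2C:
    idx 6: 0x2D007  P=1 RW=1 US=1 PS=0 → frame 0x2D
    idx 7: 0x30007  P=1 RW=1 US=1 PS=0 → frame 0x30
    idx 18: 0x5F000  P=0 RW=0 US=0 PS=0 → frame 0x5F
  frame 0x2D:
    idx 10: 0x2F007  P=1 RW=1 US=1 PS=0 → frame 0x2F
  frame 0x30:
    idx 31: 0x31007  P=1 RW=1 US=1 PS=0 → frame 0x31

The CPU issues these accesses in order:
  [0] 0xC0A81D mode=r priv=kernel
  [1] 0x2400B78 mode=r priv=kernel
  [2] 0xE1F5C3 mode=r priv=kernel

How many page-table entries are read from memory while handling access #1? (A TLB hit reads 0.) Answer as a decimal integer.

Per-access translation:
#0 VA=0xC0A81D (r,kernel):
  L0 @0x2C[6] → 0x2D007  P=1,RW=1,US=1,PS=0
  L1 @0x2D[10] → 0x2F007  P=1,RW=1,US=1,PS=0
  → PA=0x2F81D  (2 entries read)
#1 VA=0x2400B78 (r,kernel):
  L0 @0x2C[18] → 0x5F000  P=0,RW=0,US=0,PS=0
  ✗ PAGE_NOT_PRESENT  [1 reads]
#2 VA=0xE1F5C3 (r,kernel):
  L0 @0x2C[7] → 0x30007  P=1,RW=1,US=1,PS=0
  L1 @0x30[31] → 0x31007  P=1,RW=1,US=1,PS=0
  → PA=0x315C3  (2 entries read)

Entries read for #1: 1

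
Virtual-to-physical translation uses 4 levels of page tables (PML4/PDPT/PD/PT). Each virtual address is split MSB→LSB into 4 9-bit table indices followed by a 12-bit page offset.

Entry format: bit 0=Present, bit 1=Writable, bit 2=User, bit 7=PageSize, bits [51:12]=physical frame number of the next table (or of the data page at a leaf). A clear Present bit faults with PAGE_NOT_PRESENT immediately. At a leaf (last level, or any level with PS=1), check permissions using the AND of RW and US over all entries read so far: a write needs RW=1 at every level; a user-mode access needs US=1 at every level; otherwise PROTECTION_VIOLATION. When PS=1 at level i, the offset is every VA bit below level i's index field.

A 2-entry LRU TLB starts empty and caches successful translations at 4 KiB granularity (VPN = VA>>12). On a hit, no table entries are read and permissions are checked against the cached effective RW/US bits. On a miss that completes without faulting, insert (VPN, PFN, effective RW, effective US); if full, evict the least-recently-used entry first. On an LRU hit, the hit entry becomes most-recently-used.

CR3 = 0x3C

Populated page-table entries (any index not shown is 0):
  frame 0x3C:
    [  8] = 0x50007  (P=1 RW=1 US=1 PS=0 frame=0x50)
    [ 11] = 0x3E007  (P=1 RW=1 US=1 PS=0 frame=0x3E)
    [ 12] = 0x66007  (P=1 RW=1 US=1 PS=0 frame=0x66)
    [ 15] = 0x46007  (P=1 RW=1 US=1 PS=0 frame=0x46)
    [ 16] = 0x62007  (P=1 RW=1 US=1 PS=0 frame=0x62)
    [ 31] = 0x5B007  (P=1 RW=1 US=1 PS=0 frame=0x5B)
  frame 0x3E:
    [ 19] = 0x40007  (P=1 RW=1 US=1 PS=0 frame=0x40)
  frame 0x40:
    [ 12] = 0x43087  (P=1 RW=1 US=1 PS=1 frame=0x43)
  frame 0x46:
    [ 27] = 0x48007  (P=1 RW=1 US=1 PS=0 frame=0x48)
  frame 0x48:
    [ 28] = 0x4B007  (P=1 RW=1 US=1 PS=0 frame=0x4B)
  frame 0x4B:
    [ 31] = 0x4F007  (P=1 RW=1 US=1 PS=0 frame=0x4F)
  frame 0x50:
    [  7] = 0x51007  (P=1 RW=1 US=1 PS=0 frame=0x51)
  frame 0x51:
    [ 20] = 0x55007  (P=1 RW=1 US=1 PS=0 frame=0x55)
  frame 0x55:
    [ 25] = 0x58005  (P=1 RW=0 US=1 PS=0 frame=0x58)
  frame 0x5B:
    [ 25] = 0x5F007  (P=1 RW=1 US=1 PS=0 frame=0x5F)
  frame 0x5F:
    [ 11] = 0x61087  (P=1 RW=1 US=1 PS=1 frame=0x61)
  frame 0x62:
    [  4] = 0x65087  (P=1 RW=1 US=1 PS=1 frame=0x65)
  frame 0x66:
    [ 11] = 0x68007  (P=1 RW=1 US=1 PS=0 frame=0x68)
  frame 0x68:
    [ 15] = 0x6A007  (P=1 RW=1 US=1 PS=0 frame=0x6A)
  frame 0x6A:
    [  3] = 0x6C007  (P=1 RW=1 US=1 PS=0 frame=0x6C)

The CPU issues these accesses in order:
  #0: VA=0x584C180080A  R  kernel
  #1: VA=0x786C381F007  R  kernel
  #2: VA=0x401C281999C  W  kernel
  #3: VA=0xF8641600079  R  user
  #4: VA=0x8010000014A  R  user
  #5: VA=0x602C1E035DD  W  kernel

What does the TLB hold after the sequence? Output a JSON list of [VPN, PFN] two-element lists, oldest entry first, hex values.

Per-access translation:
#0 VA=0x584C180080A (r,kernel):
  L0 @0x3C[11] → 0x3E007  P=1,RW=1,US=1,PS=0
  L1 @0x3E[19] → 0x40007  P=1,RW=1,US=1,PS=0
  L2 @0x40[12] → 0x43087  P=1,RW=1,US=1,PS=1
  ⇒ phys 0x4380A (huge @L2)  [3 reads]
#1 VA=0x786C381F007 (r,kernel):
  L0 @0x3C[15] → 0x46007  P=1,RW=1,US=1,PS=0
  L1 @0x46[27] → 0x48007  P=1,RW=1,US=1,PS=0
  L2 @0x48[28] → 0x4B007  P=1,RW=1,US=1,PS=0
  L3 @0x4B[31] → 0x4F007  P=1,RW=1,US=1,PS=0
  ⇒ phys 0x4F007  [4 reads]
#2 VA=0x401C281999C (w,kernel):
  L0 @0x3C[8] → 0x50007  P=1,RW=1,US=1,PS=0
  L1 @0x50[7] → 0x51007  P=1,RW=1,US=1,PS=0
  L2 @0x51[20] → 0x55007  P=1,RW=1,US=1,PS=0
  L3 @0x55[25] → 0x58005  P=1,RW=0,US=1,PS=0
  → PROTECTION_VIOLATION  (4 entries read)
#3 VA=0xF8641600079 (r,user):
  L0 @0x3C[31] → 0x5B007  P=1,RW=1,US=1,PS=0
  L1 @0x5B[25] → 0x5F007  P=1,RW=1,US=1,PS=0
  L2 @0x5F[11] → 0x61087  P=1,RW=1,US=1,PS=1
  ⇒ phys 0x61079 (huge @L2)  [3 reads]
#4 VA=0x8010000014A (r,user):
  L0 @0x3C[16] → 0x62007  P=1,RW=1,US=1,PS=0
  L1 @0x62[4] → 0x65087  P=1,RW=1,US=1,PS=1
  ⇒ phys 0x6514A (huge @L1)  [2 reads]
#5 VA=0x602C1E035DD (w,kernel):
  L0 @0x3C[12] → 0x66007  P=1,RW=1,US=1,PS=0
  L1 @0x66[11] → 0x68007  P=1,RW=1,US=1,PS=0
  L2 @0x68[15] → 0x6A007  P=1,RW=1,US=1,PS=0
  L3 @0x6A[3] → 0x6C007  P=1,RW=1,US=1,PS=0
  ⇒ phys 0x6C5DD  [4 reads]

TLB: [["0x80100000", "0x65"], ["0x602C1E03", "0x6C"]]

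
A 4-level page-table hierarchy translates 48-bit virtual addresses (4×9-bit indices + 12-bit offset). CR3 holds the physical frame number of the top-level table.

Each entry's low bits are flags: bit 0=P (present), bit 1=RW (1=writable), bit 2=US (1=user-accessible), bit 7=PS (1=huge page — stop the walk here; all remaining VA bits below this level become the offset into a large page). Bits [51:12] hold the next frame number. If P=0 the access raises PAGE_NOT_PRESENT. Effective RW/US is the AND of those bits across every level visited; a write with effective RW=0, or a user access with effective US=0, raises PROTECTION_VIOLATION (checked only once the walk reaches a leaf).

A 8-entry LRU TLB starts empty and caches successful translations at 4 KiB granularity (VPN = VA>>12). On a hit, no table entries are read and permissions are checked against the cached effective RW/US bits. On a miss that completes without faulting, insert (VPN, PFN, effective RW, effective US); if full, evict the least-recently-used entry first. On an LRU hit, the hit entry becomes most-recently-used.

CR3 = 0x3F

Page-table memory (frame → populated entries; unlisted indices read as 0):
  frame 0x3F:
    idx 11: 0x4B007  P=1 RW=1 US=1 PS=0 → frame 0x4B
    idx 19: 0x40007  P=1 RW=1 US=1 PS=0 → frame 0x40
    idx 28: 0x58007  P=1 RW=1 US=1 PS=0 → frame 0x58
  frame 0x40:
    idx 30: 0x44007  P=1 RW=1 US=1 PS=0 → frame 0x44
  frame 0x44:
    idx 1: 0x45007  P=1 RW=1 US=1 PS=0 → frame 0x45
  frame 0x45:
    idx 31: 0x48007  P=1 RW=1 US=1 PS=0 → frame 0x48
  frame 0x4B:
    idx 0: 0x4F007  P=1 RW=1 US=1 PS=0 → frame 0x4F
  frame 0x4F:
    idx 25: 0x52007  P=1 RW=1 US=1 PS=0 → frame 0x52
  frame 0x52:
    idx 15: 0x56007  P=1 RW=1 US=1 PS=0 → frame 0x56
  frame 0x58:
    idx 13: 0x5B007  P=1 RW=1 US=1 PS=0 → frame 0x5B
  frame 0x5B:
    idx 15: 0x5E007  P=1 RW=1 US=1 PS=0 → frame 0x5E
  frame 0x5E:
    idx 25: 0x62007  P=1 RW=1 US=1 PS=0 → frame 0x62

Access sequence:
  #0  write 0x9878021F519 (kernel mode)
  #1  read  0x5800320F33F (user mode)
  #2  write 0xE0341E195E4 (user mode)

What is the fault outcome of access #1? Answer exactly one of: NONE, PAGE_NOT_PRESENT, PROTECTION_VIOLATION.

Walk each access:
#0 VA=0x9878021F519 (w,kernel):
  [0] read 0x3F idx=19: raw=0x40007 flags P=1 W=1 U=1 S=0
  [1] read 0x40 idx=30: raw=0x44007 flags P=1 W=1 U=1 S=0
  [2] read 0x44 idx=1: raw=0x45007 flags P=1 W=1 U=1 S=0
  [3] read 0x45 idx=31: raw=0x48007 flags P=1 W=1 U=1 S=0
  ⇒ phys 0x48519  [4 reads]
#1 VA=0x5800320F33F (r,user):
  [0] read 0x3F idx=11: raw=0x4B007 flags P=1 W=1 U=1 S=0
  [1] read 0x4B idx=0: raw=0x4F007 flags P=1 W=1 U=1 S=0
  [2] read 0x4F idx=25: raw=0x52007 flags P=1 W=1 U=1 S=0
  [3] read 0x52 idx=15: raw=0x56007 flags P=1 W=1 U=1 S=0
  ⇒ phys 0x5633F  [4 reads]
#2 VA=0xE0341E195E4 (w,user):
  [0] read 0x3F idx=28: raw=0x58007 flags P=1 W=1 U=1 S=0
  [1] read 0x58 idx=13: raw=0x5B007 flags P=1 W=1 U=1 S=0
  [2] read 0x5B idx=15: raw=0x5E007 flags P=1 W=1 U=1 S=0
  [3] read 0x5E idx=25: raw=0x62007 flags P=1 W=1 U=1 S=0
  ⇒ phys 0x625E4  [4 reads]

Access #1 fault: NONE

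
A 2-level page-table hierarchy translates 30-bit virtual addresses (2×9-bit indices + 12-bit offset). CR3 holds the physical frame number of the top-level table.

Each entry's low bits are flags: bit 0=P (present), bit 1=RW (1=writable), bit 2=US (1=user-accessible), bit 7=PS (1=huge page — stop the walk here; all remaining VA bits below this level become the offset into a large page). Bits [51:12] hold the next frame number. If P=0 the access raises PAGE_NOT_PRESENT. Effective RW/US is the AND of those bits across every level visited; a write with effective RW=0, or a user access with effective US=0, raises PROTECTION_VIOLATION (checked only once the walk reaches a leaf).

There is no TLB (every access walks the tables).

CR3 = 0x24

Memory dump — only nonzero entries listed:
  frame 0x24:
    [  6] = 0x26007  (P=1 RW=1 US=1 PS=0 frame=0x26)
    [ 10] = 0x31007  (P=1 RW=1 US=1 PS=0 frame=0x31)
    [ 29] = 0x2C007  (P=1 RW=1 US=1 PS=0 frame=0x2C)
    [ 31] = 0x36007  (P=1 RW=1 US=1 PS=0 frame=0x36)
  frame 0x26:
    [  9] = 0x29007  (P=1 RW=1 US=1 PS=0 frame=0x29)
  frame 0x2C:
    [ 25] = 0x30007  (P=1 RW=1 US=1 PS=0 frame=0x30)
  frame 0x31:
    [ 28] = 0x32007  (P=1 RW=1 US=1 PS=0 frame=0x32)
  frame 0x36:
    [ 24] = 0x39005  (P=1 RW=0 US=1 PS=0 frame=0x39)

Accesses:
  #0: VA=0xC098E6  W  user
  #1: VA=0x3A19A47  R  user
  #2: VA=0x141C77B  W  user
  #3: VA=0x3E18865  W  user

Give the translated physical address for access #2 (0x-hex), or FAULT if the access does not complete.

Walk each access:
#0 VA=0xC098E6 (w,user):
  L0: frame=0x24 idx=6 entry=0x26007 [P=1 RW=1 US=1 PS=0]
  L1: frame=0x26 idx=9 entry=0x29007 [P=1 RW=1 US=1 PS=0]
  → PA=0x298E6  (2 entries read)
#1 VA=0x3A19A47 (r,user):
  L0: frame=0x24 idx=29 entry=0x2C007 [P=1 RW=1 US=1 PS=0]
  L1: frame=0x2C idx=25 entry=0x30007 [P=1 RW=1 US=1 PS=0]
  → PA=0x30A47  (2 entries read)
#2 VA=0x141C77B (w,user):
  L0: frame=0x24 idx=10 entry=0x31007 [P=1 RW=1 US=1 PS=0]
  L1: frame=0x31 idx=28 entry=0x32007 [P=1 RW=1 US=1 PS=0]
  → PA=0x3277B  (2 entries read)
#3 VA=0x3E18865 (w,user):
  L0: frame=0x24 idx=31 entry=0x36007 [P=1 RW=1 US=1 PS=0]
  L1: frame=0x36 idx=24 entry=0x39005 [P=1 RW=0 US=1 PS=0]
  ✗ PROTECTION_VIOLATION  [2 reads]

Access #2 PA: 0x3277B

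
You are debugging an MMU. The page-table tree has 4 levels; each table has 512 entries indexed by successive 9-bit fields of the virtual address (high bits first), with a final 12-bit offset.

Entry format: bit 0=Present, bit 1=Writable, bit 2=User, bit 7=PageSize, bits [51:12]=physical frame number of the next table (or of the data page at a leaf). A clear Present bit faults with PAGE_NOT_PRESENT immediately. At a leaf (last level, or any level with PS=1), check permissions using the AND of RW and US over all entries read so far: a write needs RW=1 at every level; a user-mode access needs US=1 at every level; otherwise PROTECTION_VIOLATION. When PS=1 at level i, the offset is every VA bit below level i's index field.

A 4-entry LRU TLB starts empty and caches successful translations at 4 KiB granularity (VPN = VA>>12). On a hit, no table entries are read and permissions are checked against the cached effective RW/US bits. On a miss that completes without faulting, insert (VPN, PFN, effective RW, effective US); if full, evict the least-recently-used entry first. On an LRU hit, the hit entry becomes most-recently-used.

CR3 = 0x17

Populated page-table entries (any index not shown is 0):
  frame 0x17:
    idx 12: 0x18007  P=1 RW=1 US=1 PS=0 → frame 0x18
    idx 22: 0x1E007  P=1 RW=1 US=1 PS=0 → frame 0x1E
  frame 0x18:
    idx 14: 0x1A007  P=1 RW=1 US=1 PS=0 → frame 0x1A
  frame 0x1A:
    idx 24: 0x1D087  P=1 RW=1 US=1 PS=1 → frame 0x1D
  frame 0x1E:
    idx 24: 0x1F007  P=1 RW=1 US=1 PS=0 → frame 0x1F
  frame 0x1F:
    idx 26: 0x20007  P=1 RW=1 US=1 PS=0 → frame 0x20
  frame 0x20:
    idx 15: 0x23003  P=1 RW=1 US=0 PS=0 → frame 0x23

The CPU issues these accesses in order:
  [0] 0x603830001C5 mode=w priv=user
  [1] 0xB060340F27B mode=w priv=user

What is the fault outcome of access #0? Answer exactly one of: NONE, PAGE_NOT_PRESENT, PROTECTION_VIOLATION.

Per-access translation:
#0 VA=0x603830001C5 (w,user):
  L0 @0x17[12] → 0x18007  P=1,RW=1,US=1,PS=0
  L1 @0x18[14] → 0x1A007  P=1,RW=1,US=1,PS=0
  L2 @0x1A[24] → 0x1D087  P=1,RW=1,US=1,PS=1
  ⇒ phys 0x1D1C5 (huge @L2)  [3 reads]
#1 VA=0xB060340F27B (w,user):
  L0 @0x17[22] → 0x1E007  P=1,RW=1,US=1,PS=0
  L1 @0x1E[24] → 0x1F007  P=1,RW=1,US=1,PS=0
  L2 @0x1F[26] → 0x20007  P=1,RW=1,US=1,PS=0
  L3 @0x20[15] → 0x23003  P=1,RW=1,US=0,PS=0
  ⇒ fault: PROTECTION_VIOLATION  — 4 lookups

Access #0 fault: NONE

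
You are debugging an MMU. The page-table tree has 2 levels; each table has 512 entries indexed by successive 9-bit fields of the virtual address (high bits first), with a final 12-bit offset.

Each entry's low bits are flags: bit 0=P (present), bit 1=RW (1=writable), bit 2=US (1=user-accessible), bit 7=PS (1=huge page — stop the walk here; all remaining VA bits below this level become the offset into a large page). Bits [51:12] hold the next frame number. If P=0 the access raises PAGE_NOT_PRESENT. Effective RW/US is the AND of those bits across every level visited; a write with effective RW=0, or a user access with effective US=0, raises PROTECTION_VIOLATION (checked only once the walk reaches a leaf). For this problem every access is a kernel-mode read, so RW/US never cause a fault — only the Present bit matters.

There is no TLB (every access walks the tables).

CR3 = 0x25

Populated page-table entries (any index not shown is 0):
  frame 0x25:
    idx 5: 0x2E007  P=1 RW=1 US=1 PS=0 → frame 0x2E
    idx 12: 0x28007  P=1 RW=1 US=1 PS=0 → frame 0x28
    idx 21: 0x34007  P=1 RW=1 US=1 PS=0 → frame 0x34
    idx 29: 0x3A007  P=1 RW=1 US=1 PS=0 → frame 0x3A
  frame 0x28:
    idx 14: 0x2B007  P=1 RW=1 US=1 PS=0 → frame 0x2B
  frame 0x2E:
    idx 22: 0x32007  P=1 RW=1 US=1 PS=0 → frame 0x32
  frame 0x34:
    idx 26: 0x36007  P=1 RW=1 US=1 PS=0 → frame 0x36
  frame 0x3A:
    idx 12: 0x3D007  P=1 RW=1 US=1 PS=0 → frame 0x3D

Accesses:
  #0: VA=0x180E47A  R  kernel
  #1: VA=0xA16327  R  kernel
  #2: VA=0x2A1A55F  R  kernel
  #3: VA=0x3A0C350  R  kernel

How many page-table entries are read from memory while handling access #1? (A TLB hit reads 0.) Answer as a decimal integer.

Trace:
#0 VA=0x180E47A (r,kernel):
  [0] read 0x25 idx=12: raw=0x28007 flags P=1 W=1 U=1 S=0
  [1] read 0x28 idx=14: raw=0x2B007 flags P=1 W=1 U=1 S=0
  → PA=0x2B47A  (2 entries read)
#1 VA=0xA16327 (r,kernel):
  [0] read 0x25 idx=5: raw=0x2E007 flags P=1 W=1 U=1 S=0
  [1] read 0x2E idx=22: raw=0x32007 flags P=1 W=1 U=1 S=0
  → PA=0x32327  (2 entries read)
#2 VA=0x2A1A55F (r,kernel):
  [0] read 0x25 idx=21: raw=0x34007 flags P=1 W=1 U=1 S=0
  [1] read 0x34 idx=26: raw=0x36007 flags P=1 W=1 U=1 S=0
  → PA=0x3655F  (2 entries read)
#3 VA=0x3A0C350 (r,kernel):
  [0] read 0x25 idx=29: raw=0x3A007 flags P=1 W=1 U=1 S=0
  [1] read 0x3A idx=12: raw=0x3D007 flags P=1 W=1 U=1 S=0
  → PA=0x3D350  (2 entries read)

Entries read for #1: 2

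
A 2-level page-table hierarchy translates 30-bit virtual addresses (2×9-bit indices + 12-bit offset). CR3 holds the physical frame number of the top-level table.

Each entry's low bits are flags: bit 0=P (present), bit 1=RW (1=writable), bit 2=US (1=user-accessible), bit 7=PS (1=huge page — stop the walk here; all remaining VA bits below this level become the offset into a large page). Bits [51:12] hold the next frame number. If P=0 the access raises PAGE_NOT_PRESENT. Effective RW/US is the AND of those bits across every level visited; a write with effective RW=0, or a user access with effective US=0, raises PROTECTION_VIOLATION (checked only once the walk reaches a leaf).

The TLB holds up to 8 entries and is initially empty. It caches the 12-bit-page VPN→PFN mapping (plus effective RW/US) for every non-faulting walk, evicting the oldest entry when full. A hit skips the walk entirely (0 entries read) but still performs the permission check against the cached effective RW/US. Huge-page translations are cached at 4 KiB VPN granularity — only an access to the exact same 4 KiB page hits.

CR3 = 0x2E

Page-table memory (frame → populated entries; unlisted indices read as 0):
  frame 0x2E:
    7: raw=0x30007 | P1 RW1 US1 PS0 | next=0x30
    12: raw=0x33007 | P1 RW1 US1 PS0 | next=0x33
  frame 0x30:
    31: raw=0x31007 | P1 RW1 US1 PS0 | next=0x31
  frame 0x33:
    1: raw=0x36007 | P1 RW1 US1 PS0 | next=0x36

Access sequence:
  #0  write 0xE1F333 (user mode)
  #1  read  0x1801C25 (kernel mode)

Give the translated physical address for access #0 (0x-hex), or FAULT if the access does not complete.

Walk each access:
#0 VA=0xE1F333 (w,user):
  L0 @0x2E[7] → 0x30007  P=1,RW=1,US=1,PS=0
  L1 @0x30[31] → 0x31007  P=1,RW=1,US=1,PS=0
  ✓ 0x31333  — 2 lookups
#1 VA=0x1801C25 (r,kernel):
  L0 @0x2E[12] → 0x33007  P=1,RW=1,US=1,PS=0
  L1 @0x33[1] → 0x36007  P=1,RW=1,US=1,PS=0
  ✓ 0x36C25  — 2 lookups

Access #0 PA: 0x31333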